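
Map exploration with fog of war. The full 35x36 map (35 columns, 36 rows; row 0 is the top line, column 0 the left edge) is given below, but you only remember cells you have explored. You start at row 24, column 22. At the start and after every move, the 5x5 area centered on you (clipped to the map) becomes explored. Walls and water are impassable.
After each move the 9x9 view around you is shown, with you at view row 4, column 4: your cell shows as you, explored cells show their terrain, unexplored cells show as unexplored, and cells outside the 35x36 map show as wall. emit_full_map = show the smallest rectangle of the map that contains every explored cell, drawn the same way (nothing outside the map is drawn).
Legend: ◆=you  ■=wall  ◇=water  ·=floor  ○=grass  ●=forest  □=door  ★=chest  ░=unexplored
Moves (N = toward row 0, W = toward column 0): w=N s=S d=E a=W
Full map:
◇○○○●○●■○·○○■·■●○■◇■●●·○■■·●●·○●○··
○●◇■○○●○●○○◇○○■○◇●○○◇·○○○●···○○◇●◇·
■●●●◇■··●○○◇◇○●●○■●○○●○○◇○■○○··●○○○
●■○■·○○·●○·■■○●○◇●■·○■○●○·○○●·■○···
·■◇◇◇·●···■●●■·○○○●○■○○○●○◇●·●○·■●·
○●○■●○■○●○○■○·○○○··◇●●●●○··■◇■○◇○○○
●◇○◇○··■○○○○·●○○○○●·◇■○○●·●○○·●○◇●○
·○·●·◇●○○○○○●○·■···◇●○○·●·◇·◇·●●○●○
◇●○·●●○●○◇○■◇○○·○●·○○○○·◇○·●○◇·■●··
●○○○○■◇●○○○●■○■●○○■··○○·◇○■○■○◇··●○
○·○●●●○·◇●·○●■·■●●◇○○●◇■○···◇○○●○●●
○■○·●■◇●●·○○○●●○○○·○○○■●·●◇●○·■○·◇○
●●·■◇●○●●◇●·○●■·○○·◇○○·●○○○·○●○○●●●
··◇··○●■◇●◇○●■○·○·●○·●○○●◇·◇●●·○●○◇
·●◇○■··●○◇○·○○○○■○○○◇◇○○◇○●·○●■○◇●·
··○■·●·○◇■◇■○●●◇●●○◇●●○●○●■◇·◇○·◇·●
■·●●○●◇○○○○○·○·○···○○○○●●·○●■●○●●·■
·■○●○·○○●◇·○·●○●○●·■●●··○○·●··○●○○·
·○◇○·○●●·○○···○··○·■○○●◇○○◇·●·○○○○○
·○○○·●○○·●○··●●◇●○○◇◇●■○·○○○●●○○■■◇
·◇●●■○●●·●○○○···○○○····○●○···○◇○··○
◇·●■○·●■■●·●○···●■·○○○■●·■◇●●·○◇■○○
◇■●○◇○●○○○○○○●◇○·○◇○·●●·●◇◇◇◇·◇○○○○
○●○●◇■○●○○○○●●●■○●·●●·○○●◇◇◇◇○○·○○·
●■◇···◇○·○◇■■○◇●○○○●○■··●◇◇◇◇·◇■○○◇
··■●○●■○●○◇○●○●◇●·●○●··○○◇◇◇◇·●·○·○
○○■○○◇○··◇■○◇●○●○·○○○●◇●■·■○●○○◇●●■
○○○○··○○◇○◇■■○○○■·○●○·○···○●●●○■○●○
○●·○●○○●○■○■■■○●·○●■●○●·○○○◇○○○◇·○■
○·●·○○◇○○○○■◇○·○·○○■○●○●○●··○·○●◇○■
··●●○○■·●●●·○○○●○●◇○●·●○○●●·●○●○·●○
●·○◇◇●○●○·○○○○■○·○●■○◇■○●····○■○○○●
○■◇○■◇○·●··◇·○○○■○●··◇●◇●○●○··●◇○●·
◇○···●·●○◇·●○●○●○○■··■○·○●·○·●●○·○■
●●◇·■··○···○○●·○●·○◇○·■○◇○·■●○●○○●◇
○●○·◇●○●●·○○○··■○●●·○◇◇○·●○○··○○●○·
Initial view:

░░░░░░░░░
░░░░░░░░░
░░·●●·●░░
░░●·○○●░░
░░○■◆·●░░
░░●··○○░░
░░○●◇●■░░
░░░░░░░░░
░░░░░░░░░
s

░░░░░░░░░
░░·●●·●░░
░░●·○○●░░
░░○■··●░░
░░●·◆○○░░
░░○●◇●■░░
░░○·○··░░
░░░░░░░░░
░░░░░░░░░

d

░░░░░░░░░
░·●●·●░░░
░●·○○●◇░░
░○■··●◇░░
░●··◆○◇░░
░○●◇●■·░░
░○·○···░░
░░░░░░░░░
░░░░░░░░░

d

░░░░░░░░░
·●●·●░░░░
●·○○●◇◇░░
○■··●◇◇░░
●··○◆◇◇░░
○●◇●■·■░░
○·○···○░░
░░░░░░░░░
░░░░░░░░░

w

░░░░░░░░░
░░░░░░░░░
·●●·●◇◇░░
●·○○●◇◇░░
○■··◆◇◇░░
●··○○◇◇░░
○●◇●■·■░░
○·○···○░░
░░░░░░░░░

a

░░░░░░░░░
░░░░░░░░░
░·●●·●◇◇░
░●·○○●◇◇░
░○■·◆●◇◇░
░●··○○◇◇░
░○●◇●■·■░
░○·○···○░
░░░░░░░░░

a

░░░░░░░░░
░░░░░░░░░
░░·●●·●◇◇
░░●·○○●◇◇
░░○■◆·●◇◇
░░●··○○◇◇
░░○●◇●■·■
░░○·○···○
░░░░░░░░░

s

░░░░░░░░░
░░·●●·●◇◇
░░●·○○●◇◇
░░○■··●◇◇
░░●·◆○○◇◇
░░○●◇●■·■
░░○·○···○
░░░░░░░░░
░░░░░░░░░

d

░░░░░░░░░
░·●●·●◇◇░
░●·○○●◇◇░
░○■··●◇◇░
░●··◆○◇◇░
░○●◇●■·■░
░○·○···○░
░░░░░░░░░
░░░░░░░░░

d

░░░░░░░░░
·●●·●◇◇░░
●·○○●◇◇░░
○■··●◇◇░░
●··○◆◇◇░░
○●◇●■·■░░
○·○···○░░
░░░░░░░░░
░░░░░░░░░

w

░░░░░░░░░
░░░░░░░░░
·●●·●◇◇░░
●·○○●◇◇░░
○■··◆◇◇░░
●··○○◇◇░░
○●◇●■·■░░
○·○···○░░
░░░░░░░░░

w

░░░░░░░░░
░░░░░░░░░
░░■●·■◇░░
·●●·●◇◇░░
●·○○◆◇◇░░
○■··●◇◇░░
●··○○◇◇░░
○●◇●■·■░░
○·○···○░░

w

░░░░░░░░░
░░░░░░░░░
░░·○●○·░░
░░■●·■◇░░
·●●·◆◇◇░░
●·○○●◇◇░░
○■··●◇◇░░
●··○○◇◇░░
○●◇●■·■░░

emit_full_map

░░·○●○·
░░■●·■◇
·●●·◆◇◇
●·○○●◇◇
○■··●◇◇
●··○○◇◇
○●◇●■·■
○·○···○

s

░░░░░░░░░
░░·○●○·░░
░░■●·■◇░░
·●●·●◇◇░░
●·○○◆◇◇░░
○■··●◇◇░░
●··○○◇◇░░
○●◇●■·■░░
○·○···○░░

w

░░░░░░░░░
░░░░░░░░░
░░·○●○·░░
░░■●·■◇░░
·●●·◆◇◇░░
●·○○●◇◇░░
○■··●◇◇░░
●··○○◇◇░░
○●◇●■·■░░

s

░░░░░░░░░
░░·○●○·░░
░░■●·■◇░░
·●●·●◇◇░░
●·○○◆◇◇░░
○■··●◇◇░░
●··○○◇◇░░
○●◇●■·■░░
○·○···○░░


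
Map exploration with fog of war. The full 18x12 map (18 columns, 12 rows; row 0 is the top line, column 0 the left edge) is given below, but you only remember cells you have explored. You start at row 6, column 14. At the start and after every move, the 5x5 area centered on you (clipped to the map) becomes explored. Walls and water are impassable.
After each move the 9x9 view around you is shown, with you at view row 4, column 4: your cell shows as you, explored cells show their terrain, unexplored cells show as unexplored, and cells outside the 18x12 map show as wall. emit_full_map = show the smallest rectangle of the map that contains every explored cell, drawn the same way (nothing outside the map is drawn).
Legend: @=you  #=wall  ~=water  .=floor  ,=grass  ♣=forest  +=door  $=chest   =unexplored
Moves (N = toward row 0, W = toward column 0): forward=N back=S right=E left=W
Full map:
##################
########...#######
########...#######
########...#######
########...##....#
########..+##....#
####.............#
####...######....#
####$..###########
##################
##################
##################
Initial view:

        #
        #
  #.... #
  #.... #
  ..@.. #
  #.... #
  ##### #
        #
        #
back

        #
  #.... #
  #.... #
  ..... #
  #.@.. #
  ##### #
  ##### #
        #
        #

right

       ##
 #.... ##
 #....###
 .....###
 #..@.###
 ########
 ########
       ##
       ##

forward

       ##
       ##
 #....###
 #....###
 ...@.###
 #....###
 ########
 ########
       ##

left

        #
        #
  #....##
  #....##
  ..@..##
  #....##
  #######
  #######
        #

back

        #
  #....##
  #....##
  .....##
  #.@..##
  #######
  #######
        #
        #

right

       ##
 #....###
 #....###
 .....###
 #..@.###
 ########
 ########
       ##
       ##

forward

       ##
       ##
 #....###
 #....###
 ...@.###
 #....###
 ########
 ########
       ##

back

       ##
 #....###
 #....###
 .....###
 #..@.###
 ########
 ########
       ##
       ##

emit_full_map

#....#
#....#
.....#
#..@.#
######
######

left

        #
  #....##
  #....##
  .....##
  #.@..##
  #######
  #######
        #
        #


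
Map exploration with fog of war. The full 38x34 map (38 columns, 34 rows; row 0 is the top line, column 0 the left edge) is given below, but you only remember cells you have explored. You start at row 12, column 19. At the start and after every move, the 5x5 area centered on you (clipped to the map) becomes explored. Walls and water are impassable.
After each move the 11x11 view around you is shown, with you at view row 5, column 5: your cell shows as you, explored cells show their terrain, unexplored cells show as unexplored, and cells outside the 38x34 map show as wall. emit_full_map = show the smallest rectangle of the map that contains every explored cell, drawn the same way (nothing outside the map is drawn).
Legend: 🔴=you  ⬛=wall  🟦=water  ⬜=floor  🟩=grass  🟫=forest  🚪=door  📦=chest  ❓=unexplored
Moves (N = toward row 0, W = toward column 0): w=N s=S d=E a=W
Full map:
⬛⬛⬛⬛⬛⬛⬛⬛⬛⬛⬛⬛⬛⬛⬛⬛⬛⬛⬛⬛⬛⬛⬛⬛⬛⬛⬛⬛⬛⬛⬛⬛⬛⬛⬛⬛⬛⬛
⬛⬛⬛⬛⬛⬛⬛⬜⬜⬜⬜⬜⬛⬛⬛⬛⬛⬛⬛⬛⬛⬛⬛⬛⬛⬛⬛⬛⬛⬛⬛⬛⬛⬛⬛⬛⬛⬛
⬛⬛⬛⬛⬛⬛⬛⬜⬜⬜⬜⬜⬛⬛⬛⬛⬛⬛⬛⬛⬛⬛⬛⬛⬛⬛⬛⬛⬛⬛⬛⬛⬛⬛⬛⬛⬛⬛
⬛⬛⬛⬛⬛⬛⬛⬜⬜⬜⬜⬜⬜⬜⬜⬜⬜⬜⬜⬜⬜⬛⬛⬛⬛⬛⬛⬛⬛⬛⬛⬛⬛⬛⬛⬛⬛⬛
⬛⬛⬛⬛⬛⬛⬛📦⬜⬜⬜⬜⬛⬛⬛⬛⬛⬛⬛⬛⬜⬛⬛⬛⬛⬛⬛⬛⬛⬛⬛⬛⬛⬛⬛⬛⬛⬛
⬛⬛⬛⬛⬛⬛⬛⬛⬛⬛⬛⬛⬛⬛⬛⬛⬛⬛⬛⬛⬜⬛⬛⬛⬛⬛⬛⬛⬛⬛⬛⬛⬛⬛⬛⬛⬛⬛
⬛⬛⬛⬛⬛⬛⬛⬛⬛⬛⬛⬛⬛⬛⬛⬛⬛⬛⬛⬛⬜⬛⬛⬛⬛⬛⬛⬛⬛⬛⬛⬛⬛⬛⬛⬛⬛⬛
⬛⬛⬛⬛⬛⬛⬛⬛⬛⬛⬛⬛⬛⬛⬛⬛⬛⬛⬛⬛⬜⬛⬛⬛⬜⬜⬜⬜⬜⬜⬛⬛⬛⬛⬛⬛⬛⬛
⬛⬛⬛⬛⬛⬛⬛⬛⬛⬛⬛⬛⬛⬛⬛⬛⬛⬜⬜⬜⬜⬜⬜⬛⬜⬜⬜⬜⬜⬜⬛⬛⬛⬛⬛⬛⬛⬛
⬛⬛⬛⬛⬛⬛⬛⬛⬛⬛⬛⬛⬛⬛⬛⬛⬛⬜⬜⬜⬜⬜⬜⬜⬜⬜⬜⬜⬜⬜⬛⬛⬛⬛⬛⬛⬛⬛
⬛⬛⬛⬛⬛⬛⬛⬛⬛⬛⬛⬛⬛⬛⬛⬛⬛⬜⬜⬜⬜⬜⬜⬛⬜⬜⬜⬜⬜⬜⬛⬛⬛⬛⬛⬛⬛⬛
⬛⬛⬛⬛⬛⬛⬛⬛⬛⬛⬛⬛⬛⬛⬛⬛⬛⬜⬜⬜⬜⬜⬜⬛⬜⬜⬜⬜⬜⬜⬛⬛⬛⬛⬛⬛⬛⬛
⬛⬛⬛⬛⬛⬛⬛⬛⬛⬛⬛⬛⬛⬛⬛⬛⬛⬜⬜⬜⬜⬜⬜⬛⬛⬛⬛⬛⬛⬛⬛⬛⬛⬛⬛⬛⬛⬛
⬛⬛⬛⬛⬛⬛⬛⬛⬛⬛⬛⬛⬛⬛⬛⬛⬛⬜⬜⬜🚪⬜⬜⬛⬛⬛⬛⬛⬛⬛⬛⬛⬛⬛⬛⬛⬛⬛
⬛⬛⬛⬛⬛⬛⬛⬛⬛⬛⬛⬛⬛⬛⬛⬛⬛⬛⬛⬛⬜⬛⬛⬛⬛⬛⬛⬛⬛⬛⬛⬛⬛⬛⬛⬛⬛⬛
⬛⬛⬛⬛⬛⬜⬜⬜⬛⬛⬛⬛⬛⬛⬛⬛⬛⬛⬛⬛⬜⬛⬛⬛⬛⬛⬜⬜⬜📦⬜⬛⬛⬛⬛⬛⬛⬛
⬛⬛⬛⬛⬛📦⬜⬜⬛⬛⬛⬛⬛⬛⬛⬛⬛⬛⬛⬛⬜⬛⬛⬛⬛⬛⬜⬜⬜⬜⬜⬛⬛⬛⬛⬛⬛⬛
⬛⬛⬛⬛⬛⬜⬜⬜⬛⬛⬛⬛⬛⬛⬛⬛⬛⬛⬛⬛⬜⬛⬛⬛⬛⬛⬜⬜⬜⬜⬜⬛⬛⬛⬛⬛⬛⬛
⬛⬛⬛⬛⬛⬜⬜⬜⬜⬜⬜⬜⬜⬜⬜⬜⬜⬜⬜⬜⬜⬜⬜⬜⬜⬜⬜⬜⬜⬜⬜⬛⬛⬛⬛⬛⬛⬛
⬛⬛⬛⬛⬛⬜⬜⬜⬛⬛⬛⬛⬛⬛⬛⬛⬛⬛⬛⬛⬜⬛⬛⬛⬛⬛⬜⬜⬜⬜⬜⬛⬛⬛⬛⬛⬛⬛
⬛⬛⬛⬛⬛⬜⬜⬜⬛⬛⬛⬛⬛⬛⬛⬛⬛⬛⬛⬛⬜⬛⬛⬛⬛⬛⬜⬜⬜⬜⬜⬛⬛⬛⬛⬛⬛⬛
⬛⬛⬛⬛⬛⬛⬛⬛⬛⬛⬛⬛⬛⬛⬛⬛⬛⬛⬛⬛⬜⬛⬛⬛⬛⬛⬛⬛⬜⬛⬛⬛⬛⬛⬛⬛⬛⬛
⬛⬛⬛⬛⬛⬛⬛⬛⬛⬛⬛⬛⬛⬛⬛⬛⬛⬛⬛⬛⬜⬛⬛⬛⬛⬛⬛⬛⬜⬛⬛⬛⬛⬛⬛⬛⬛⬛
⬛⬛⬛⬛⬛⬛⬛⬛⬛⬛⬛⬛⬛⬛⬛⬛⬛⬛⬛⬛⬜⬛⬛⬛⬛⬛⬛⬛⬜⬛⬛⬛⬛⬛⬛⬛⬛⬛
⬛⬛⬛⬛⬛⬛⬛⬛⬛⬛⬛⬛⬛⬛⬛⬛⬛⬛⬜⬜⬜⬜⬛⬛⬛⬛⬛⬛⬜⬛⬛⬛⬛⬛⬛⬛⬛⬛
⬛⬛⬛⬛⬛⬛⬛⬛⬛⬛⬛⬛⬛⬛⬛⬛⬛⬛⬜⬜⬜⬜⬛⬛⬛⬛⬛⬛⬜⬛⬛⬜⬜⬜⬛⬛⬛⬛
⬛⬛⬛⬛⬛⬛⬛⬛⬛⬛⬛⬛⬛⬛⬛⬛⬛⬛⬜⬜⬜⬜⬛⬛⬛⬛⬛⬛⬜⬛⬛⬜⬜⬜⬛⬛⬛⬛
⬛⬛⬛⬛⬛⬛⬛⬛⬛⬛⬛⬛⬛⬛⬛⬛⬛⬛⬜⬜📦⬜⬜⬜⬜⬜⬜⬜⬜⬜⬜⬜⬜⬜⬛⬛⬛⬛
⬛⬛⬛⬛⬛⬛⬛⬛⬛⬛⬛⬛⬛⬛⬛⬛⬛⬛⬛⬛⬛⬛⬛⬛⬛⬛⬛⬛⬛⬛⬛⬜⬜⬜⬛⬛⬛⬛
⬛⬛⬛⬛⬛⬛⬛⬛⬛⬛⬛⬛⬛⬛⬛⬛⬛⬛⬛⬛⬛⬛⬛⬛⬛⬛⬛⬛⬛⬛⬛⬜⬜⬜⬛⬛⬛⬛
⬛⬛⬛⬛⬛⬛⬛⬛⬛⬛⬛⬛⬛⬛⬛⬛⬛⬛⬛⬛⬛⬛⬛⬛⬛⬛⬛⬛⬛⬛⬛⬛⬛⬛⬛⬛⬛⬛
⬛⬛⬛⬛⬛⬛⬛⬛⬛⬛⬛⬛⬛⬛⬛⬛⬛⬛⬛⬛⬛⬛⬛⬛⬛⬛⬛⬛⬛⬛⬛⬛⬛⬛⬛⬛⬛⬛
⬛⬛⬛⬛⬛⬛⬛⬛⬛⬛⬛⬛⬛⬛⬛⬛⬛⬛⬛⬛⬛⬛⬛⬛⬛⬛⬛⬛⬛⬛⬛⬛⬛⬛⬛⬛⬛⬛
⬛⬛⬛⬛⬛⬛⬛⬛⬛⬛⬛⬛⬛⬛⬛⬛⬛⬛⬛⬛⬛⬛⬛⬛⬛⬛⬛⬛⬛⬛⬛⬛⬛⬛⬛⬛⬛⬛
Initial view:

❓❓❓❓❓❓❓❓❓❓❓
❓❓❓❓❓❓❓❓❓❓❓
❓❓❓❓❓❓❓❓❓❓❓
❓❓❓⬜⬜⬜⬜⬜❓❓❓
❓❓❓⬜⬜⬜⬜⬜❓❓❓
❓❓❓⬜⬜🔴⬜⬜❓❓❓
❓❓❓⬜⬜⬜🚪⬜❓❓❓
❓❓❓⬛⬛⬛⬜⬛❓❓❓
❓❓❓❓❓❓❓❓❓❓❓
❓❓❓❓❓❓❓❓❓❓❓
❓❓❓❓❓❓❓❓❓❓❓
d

❓❓❓❓❓❓❓❓❓❓❓
❓❓❓❓❓❓❓❓❓❓❓
❓❓❓❓❓❓❓❓❓❓❓
❓❓⬜⬜⬜⬜⬜⬜❓❓❓
❓❓⬜⬜⬜⬜⬜⬜❓❓❓
❓❓⬜⬜⬜🔴⬜⬜❓❓❓
❓❓⬜⬜⬜🚪⬜⬜❓❓❓
❓❓⬛⬛⬛⬜⬛⬛❓❓❓
❓❓❓❓❓❓❓❓❓❓❓
❓❓❓❓❓❓❓❓❓❓❓
❓❓❓❓❓❓❓❓❓❓❓

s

❓❓❓❓❓❓❓❓❓❓❓
❓❓❓❓❓❓❓❓❓❓❓
❓❓⬜⬜⬜⬜⬜⬜❓❓❓
❓❓⬜⬜⬜⬜⬜⬜❓❓❓
❓❓⬜⬜⬜⬜⬜⬜❓❓❓
❓❓⬜⬜⬜🔴⬜⬜❓❓❓
❓❓⬛⬛⬛⬜⬛⬛❓❓❓
❓❓❓⬛⬛⬜⬛⬛❓❓❓
❓❓❓❓❓❓❓❓❓❓❓
❓❓❓❓❓❓❓❓❓❓❓
❓❓❓❓❓❓❓❓❓❓❓

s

❓❓❓❓❓❓❓❓❓❓❓
❓❓⬜⬜⬜⬜⬜⬜❓❓❓
❓❓⬜⬜⬜⬜⬜⬜❓❓❓
❓❓⬜⬜⬜⬜⬜⬜❓❓❓
❓❓⬜⬜⬜🚪⬜⬜❓❓❓
❓❓⬛⬛⬛🔴⬛⬛❓❓❓
❓❓❓⬛⬛⬜⬛⬛❓❓❓
❓❓❓⬛⬛⬜⬛⬛❓❓❓
❓❓❓❓❓❓❓❓❓❓❓
❓❓❓❓❓❓❓❓❓❓❓
❓❓❓❓❓❓❓❓❓❓❓

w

❓❓❓❓❓❓❓❓❓❓❓
❓❓❓❓❓❓❓❓❓❓❓
❓❓⬜⬜⬜⬜⬜⬜❓❓❓
❓❓⬜⬜⬜⬜⬜⬜❓❓❓
❓❓⬜⬜⬜⬜⬜⬜❓❓❓
❓❓⬜⬜⬜🔴⬜⬜❓❓❓
❓❓⬛⬛⬛⬜⬛⬛❓❓❓
❓❓❓⬛⬛⬜⬛⬛❓❓❓
❓❓❓⬛⬛⬜⬛⬛❓❓❓
❓❓❓❓❓❓❓❓❓❓❓
❓❓❓❓❓❓❓❓❓❓❓

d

❓❓❓❓❓❓❓❓❓❓❓
❓❓❓❓❓❓❓❓❓❓❓
❓⬜⬜⬜⬜⬜⬜❓❓❓❓
❓⬜⬜⬜⬜⬜⬜⬛❓❓❓
❓⬜⬜⬜⬜⬜⬜⬛❓❓❓
❓⬜⬜⬜🚪🔴⬜⬛❓❓❓
❓⬛⬛⬛⬜⬛⬛⬛❓❓❓
❓❓⬛⬛⬜⬛⬛⬛❓❓❓
❓❓⬛⬛⬜⬛⬛❓❓❓❓
❓❓❓❓❓❓❓❓❓❓❓
❓❓❓❓❓❓❓❓❓❓❓

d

❓❓❓❓❓❓❓❓❓❓❓
❓❓❓❓❓❓❓❓❓❓❓
⬜⬜⬜⬜⬜⬜❓❓❓❓❓
⬜⬜⬜⬜⬜⬜⬛⬜❓❓❓
⬜⬜⬜⬜⬜⬜⬛⬛❓❓❓
⬜⬜⬜🚪⬜🔴⬛⬛❓❓❓
⬛⬛⬛⬜⬛⬛⬛⬛❓❓❓
❓⬛⬛⬜⬛⬛⬛⬛❓❓❓
❓⬛⬛⬜⬛⬛❓❓❓❓❓
❓❓❓❓❓❓❓❓❓❓❓
❓❓❓❓❓❓❓❓❓❓❓

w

❓❓❓❓❓❓❓❓❓❓❓
❓❓❓❓❓❓❓❓❓❓❓
❓❓❓❓❓❓❓❓❓❓❓
⬜⬜⬜⬜⬜⬜⬛⬜❓❓❓
⬜⬜⬜⬜⬜⬜⬛⬜❓❓❓
⬜⬜⬜⬜⬜🔴⬛⬛❓❓❓
⬜⬜⬜🚪⬜⬜⬛⬛❓❓❓
⬛⬛⬛⬜⬛⬛⬛⬛❓❓❓
❓⬛⬛⬜⬛⬛⬛⬛❓❓❓
❓⬛⬛⬜⬛⬛❓❓❓❓❓
❓❓❓❓❓❓❓❓❓❓❓

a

❓❓❓❓❓❓❓❓❓❓❓
❓❓❓❓❓❓❓❓❓❓❓
❓❓❓❓❓❓❓❓❓❓❓
❓⬜⬜⬜⬜⬜⬜⬛⬜❓❓
❓⬜⬜⬜⬜⬜⬜⬛⬜❓❓
❓⬜⬜⬜⬜🔴⬜⬛⬛❓❓
❓⬜⬜⬜🚪⬜⬜⬛⬛❓❓
❓⬛⬛⬛⬜⬛⬛⬛⬛❓❓
❓❓⬛⬛⬜⬛⬛⬛⬛❓❓
❓❓⬛⬛⬜⬛⬛❓❓❓❓
❓❓❓❓❓❓❓❓❓❓❓

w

❓❓❓❓❓❓❓❓❓❓❓
❓❓❓❓❓❓❓❓❓❓❓
❓❓❓❓❓❓❓❓❓❓❓
❓❓❓⬜⬜⬜⬜⬜❓❓❓
❓⬜⬜⬜⬜⬜⬜⬛⬜❓❓
❓⬜⬜⬜⬜🔴⬜⬛⬜❓❓
❓⬜⬜⬜⬜⬜⬜⬛⬛❓❓
❓⬜⬜⬜🚪⬜⬜⬛⬛❓❓
❓⬛⬛⬛⬜⬛⬛⬛⬛❓❓
❓❓⬛⬛⬜⬛⬛⬛⬛❓❓
❓❓⬛⬛⬜⬛⬛❓❓❓❓

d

❓❓❓❓❓❓❓❓❓❓❓
❓❓❓❓❓❓❓❓❓❓❓
❓❓❓❓❓❓❓❓❓❓❓
❓❓⬜⬜⬜⬜⬜⬜❓❓❓
⬜⬜⬜⬜⬜⬜⬛⬜❓❓❓
⬜⬜⬜⬜⬜🔴⬛⬜❓❓❓
⬜⬜⬜⬜⬜⬜⬛⬛❓❓❓
⬜⬜⬜🚪⬜⬜⬛⬛❓❓❓
⬛⬛⬛⬜⬛⬛⬛⬛❓❓❓
❓⬛⬛⬜⬛⬛⬛⬛❓❓❓
❓⬛⬛⬜⬛⬛❓❓❓❓❓

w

❓❓❓❓❓❓❓❓❓❓❓
❓❓❓❓❓❓❓❓❓❓❓
❓❓❓❓❓❓❓❓❓❓❓
❓❓❓⬜⬜⬜⬛⬜❓❓❓
❓❓⬜⬜⬜⬜⬜⬜❓❓❓
⬜⬜⬜⬜⬜🔴⬛⬜❓❓❓
⬜⬜⬜⬜⬜⬜⬛⬜❓❓❓
⬜⬜⬜⬜⬜⬜⬛⬛❓❓❓
⬜⬜⬜🚪⬜⬜⬛⬛❓❓❓
⬛⬛⬛⬜⬛⬛⬛⬛❓❓❓
❓⬛⬛⬜⬛⬛⬛⬛❓❓❓

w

❓❓❓❓❓❓❓❓❓❓❓
❓❓❓❓❓❓❓❓❓❓❓
❓❓❓❓❓❓❓❓❓❓❓
❓❓❓⬜⬛⬛⬛⬜❓❓❓
❓❓❓⬜⬜⬜⬛⬜❓❓❓
❓❓⬜⬜⬜🔴⬜⬜❓❓❓
⬜⬜⬜⬜⬜⬜⬛⬜❓❓❓
⬜⬜⬜⬜⬜⬜⬛⬜❓❓❓
⬜⬜⬜⬜⬜⬜⬛⬛❓❓❓
⬜⬜⬜🚪⬜⬜⬛⬛❓❓❓
⬛⬛⬛⬜⬛⬛⬛⬛❓❓❓

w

❓❓❓❓❓❓❓❓❓❓❓
❓❓❓❓❓❓❓❓❓❓❓
❓❓❓❓❓❓❓❓❓❓❓
❓❓❓⬜⬛⬛⬛⬛❓❓❓
❓❓❓⬜⬛⬛⬛⬜❓❓❓
❓❓❓⬜⬜🔴⬛⬜❓❓❓
❓❓⬜⬜⬜⬜⬜⬜❓❓❓
⬜⬜⬜⬜⬜⬜⬛⬜❓❓❓
⬜⬜⬜⬜⬜⬜⬛⬜❓❓❓
⬜⬜⬜⬜⬜⬜⬛⬛❓❓❓
⬜⬜⬜🚪⬜⬜⬛⬛❓❓❓

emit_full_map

❓❓❓⬜⬛⬛⬛⬛
❓❓❓⬜⬛⬛⬛⬜
❓❓❓⬜⬜🔴⬛⬜
❓❓⬜⬜⬜⬜⬜⬜
⬜⬜⬜⬜⬜⬜⬛⬜
⬜⬜⬜⬜⬜⬜⬛⬜
⬜⬜⬜⬜⬜⬜⬛⬛
⬜⬜⬜🚪⬜⬜⬛⬛
⬛⬛⬛⬜⬛⬛⬛⬛
❓⬛⬛⬜⬛⬛⬛⬛
❓⬛⬛⬜⬛⬛❓❓

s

❓❓❓❓❓❓❓❓❓❓❓
❓❓❓❓❓❓❓❓❓❓❓
❓❓❓⬜⬛⬛⬛⬛❓❓❓
❓❓❓⬜⬛⬛⬛⬜❓❓❓
❓❓❓⬜⬜⬜⬛⬜❓❓❓
❓❓⬜⬜⬜🔴⬜⬜❓❓❓
⬜⬜⬜⬜⬜⬜⬛⬜❓❓❓
⬜⬜⬜⬜⬜⬜⬛⬜❓❓❓
⬜⬜⬜⬜⬜⬜⬛⬛❓❓❓
⬜⬜⬜🚪⬜⬜⬛⬛❓❓❓
⬛⬛⬛⬜⬛⬛⬛⬛❓❓❓

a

❓❓❓❓❓❓❓❓❓❓❓
❓❓❓❓❓❓❓❓❓❓❓
❓❓❓❓⬜⬛⬛⬛⬛❓❓
❓❓❓⬛⬜⬛⬛⬛⬜❓❓
❓❓❓⬜⬜⬜⬜⬛⬜❓❓
❓❓❓⬜⬜🔴⬜⬜⬜❓❓
❓⬜⬜⬜⬜⬜⬜⬛⬜❓❓
❓⬜⬜⬜⬜⬜⬜⬛⬜❓❓
❓⬜⬜⬜⬜⬜⬜⬛⬛❓❓
❓⬜⬜⬜🚪⬜⬜⬛⬛❓❓
❓⬛⬛⬛⬜⬛⬛⬛⬛❓❓

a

❓❓❓❓❓❓❓❓❓❓❓
❓❓❓❓❓❓❓❓❓❓❓
❓❓❓❓❓⬜⬛⬛⬛⬛❓
❓❓❓⬛⬛⬜⬛⬛⬛⬜❓
❓❓❓⬜⬜⬜⬜⬜⬛⬜❓
❓❓❓⬜⬜🔴⬜⬜⬜⬜❓
❓❓⬜⬜⬜⬜⬜⬜⬛⬜❓
❓❓⬜⬜⬜⬜⬜⬜⬛⬜❓
❓❓⬜⬜⬜⬜⬜⬜⬛⬛❓
❓❓⬜⬜⬜🚪⬜⬜⬛⬛❓
❓❓⬛⬛⬛⬜⬛⬛⬛⬛❓

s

❓❓❓❓❓❓❓❓❓❓❓
❓❓❓❓❓⬜⬛⬛⬛⬛❓
❓❓❓⬛⬛⬜⬛⬛⬛⬜❓
❓❓❓⬜⬜⬜⬜⬜⬛⬜❓
❓❓❓⬜⬜⬜⬜⬜⬜⬜❓
❓❓⬜⬜⬜🔴⬜⬜⬛⬜❓
❓❓⬜⬜⬜⬜⬜⬜⬛⬜❓
❓❓⬜⬜⬜⬜⬜⬜⬛⬛❓
❓❓⬜⬜⬜🚪⬜⬜⬛⬛❓
❓❓⬛⬛⬛⬜⬛⬛⬛⬛❓
❓❓❓⬛⬛⬜⬛⬛⬛⬛❓

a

❓❓❓❓❓❓❓❓❓❓❓
❓❓❓❓❓❓⬜⬛⬛⬛⬛
❓❓❓❓⬛⬛⬜⬛⬛⬛⬜
❓❓❓⬜⬜⬜⬜⬜⬜⬛⬜
❓❓❓⬜⬜⬜⬜⬜⬜⬜⬜
❓❓❓⬜⬜🔴⬜⬜⬜⬛⬜
❓❓❓⬜⬜⬜⬜⬜⬜⬛⬜
❓❓❓⬜⬜⬜⬜⬜⬜⬛⬛
❓❓❓⬜⬜⬜🚪⬜⬜⬛⬛
❓❓❓⬛⬛⬛⬜⬛⬛⬛⬛
❓❓❓❓⬛⬛⬜⬛⬛⬛⬛

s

❓❓❓❓❓❓⬜⬛⬛⬛⬛
❓❓❓❓⬛⬛⬜⬛⬛⬛⬜
❓❓❓⬜⬜⬜⬜⬜⬜⬛⬜
❓❓❓⬜⬜⬜⬜⬜⬜⬜⬜
❓❓❓⬜⬜⬜⬜⬜⬜⬛⬜
❓❓❓⬜⬜🔴⬜⬜⬜⬛⬜
❓❓❓⬜⬜⬜⬜⬜⬜⬛⬛
❓❓❓⬜⬜⬜🚪⬜⬜⬛⬛
❓❓❓⬛⬛⬛⬜⬛⬛⬛⬛
❓❓❓❓⬛⬛⬜⬛⬛⬛⬛
❓❓❓❓⬛⬛⬜⬛⬛❓❓

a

❓❓❓❓❓❓❓⬜⬛⬛⬛
❓❓❓❓❓⬛⬛⬜⬛⬛⬛
❓❓❓❓⬜⬜⬜⬜⬜⬜⬛
❓❓❓⬛⬜⬜⬜⬜⬜⬜⬜
❓❓❓⬛⬜⬜⬜⬜⬜⬜⬛
❓❓❓⬛⬜🔴⬜⬜⬜⬜⬛
❓❓❓⬛⬜⬜⬜⬜⬜⬜⬛
❓❓❓⬛⬜⬜⬜🚪⬜⬜⬛
❓❓❓❓⬛⬛⬛⬜⬛⬛⬛
❓❓❓❓❓⬛⬛⬜⬛⬛⬛
❓❓❓❓❓⬛⬛⬜⬛⬛❓

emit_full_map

❓❓❓❓⬜⬛⬛⬛⬛
❓❓⬛⬛⬜⬛⬛⬛⬜
❓⬜⬜⬜⬜⬜⬜⬛⬜
⬛⬜⬜⬜⬜⬜⬜⬜⬜
⬛⬜⬜⬜⬜⬜⬜⬛⬜
⬛⬜🔴⬜⬜⬜⬜⬛⬜
⬛⬜⬜⬜⬜⬜⬜⬛⬛
⬛⬜⬜⬜🚪⬜⬜⬛⬛
❓⬛⬛⬛⬜⬛⬛⬛⬛
❓❓⬛⬛⬜⬛⬛⬛⬛
❓❓⬛⬛⬜⬛⬛❓❓

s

❓❓❓❓❓⬛⬛⬜⬛⬛⬛
❓❓❓❓⬜⬜⬜⬜⬜⬜⬛
❓❓❓⬛⬜⬜⬜⬜⬜⬜⬜
❓❓❓⬛⬜⬜⬜⬜⬜⬜⬛
❓❓❓⬛⬜⬜⬜⬜⬜⬜⬛
❓❓❓⬛⬜🔴⬜⬜⬜⬜⬛
❓❓❓⬛⬜⬜⬜🚪⬜⬜⬛
❓❓❓⬛⬛⬛⬛⬜⬛⬛⬛
❓❓❓❓❓⬛⬛⬜⬛⬛⬛
❓❓❓❓❓⬛⬛⬜⬛⬛❓
❓❓❓❓❓❓❓❓❓❓❓

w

❓❓❓❓❓❓❓⬜⬛⬛⬛
❓❓❓❓❓⬛⬛⬜⬛⬛⬛
❓❓❓❓⬜⬜⬜⬜⬜⬜⬛
❓❓❓⬛⬜⬜⬜⬜⬜⬜⬜
❓❓❓⬛⬜⬜⬜⬜⬜⬜⬛
❓❓❓⬛⬜🔴⬜⬜⬜⬜⬛
❓❓❓⬛⬜⬜⬜⬜⬜⬜⬛
❓❓❓⬛⬜⬜⬜🚪⬜⬜⬛
❓❓❓⬛⬛⬛⬛⬜⬛⬛⬛
❓❓❓❓❓⬛⬛⬜⬛⬛⬛
❓❓❓❓❓⬛⬛⬜⬛⬛❓

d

❓❓❓❓❓❓⬜⬛⬛⬛⬛
❓❓❓❓⬛⬛⬜⬛⬛⬛⬜
❓❓❓⬜⬜⬜⬜⬜⬜⬛⬜
❓❓⬛⬜⬜⬜⬜⬜⬜⬜⬜
❓❓⬛⬜⬜⬜⬜⬜⬜⬛⬜
❓❓⬛⬜⬜🔴⬜⬜⬜⬛⬜
❓❓⬛⬜⬜⬜⬜⬜⬜⬛⬛
❓❓⬛⬜⬜⬜🚪⬜⬜⬛⬛
❓❓⬛⬛⬛⬛⬜⬛⬛⬛⬛
❓❓❓❓⬛⬛⬜⬛⬛⬛⬛
❓❓❓❓⬛⬛⬜⬛⬛❓❓

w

❓❓❓❓❓❓❓❓❓❓❓
❓❓❓❓❓❓⬜⬛⬛⬛⬛
❓❓❓❓⬛⬛⬜⬛⬛⬛⬜
❓❓❓⬜⬜⬜⬜⬜⬜⬛⬜
❓❓⬛⬜⬜⬜⬜⬜⬜⬜⬜
❓❓⬛⬜⬜🔴⬜⬜⬜⬛⬜
❓❓⬛⬜⬜⬜⬜⬜⬜⬛⬜
❓❓⬛⬜⬜⬜⬜⬜⬜⬛⬛
❓❓⬛⬜⬜⬜🚪⬜⬜⬛⬛
❓❓⬛⬛⬛⬛⬜⬛⬛⬛⬛
❓❓❓❓⬛⬛⬜⬛⬛⬛⬛

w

❓❓❓❓❓❓❓❓❓❓❓
❓❓❓❓❓❓❓❓❓❓❓
❓❓❓❓❓❓⬜⬛⬛⬛⬛
❓❓❓⬛⬛⬛⬜⬛⬛⬛⬜
❓❓❓⬜⬜⬜⬜⬜⬜⬛⬜
❓❓⬛⬜⬜🔴⬜⬜⬜⬜⬜
❓❓⬛⬜⬜⬜⬜⬜⬜⬛⬜
❓❓⬛⬜⬜⬜⬜⬜⬜⬛⬜
❓❓⬛⬜⬜⬜⬜⬜⬜⬛⬛
❓❓⬛⬜⬜⬜🚪⬜⬜⬛⬛
❓❓⬛⬛⬛⬛⬜⬛⬛⬛⬛

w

❓❓❓❓❓❓❓❓❓❓❓
❓❓❓❓❓❓❓❓❓❓❓
❓❓❓❓❓❓❓❓❓❓❓
❓❓❓⬛⬛⬛⬜⬛⬛⬛⬛
❓❓❓⬛⬛⬛⬜⬛⬛⬛⬜
❓❓❓⬜⬜🔴⬜⬜⬜⬛⬜
❓❓⬛⬜⬜⬜⬜⬜⬜⬜⬜
❓❓⬛⬜⬜⬜⬜⬜⬜⬛⬜
❓❓⬛⬜⬜⬜⬜⬜⬜⬛⬜
❓❓⬛⬜⬜⬜⬜⬜⬜⬛⬛
❓❓⬛⬜⬜⬜🚪⬜⬜⬛⬛

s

❓❓❓❓❓❓❓❓❓❓❓
❓❓❓❓❓❓❓❓❓❓❓
❓❓❓⬛⬛⬛⬜⬛⬛⬛⬛
❓❓❓⬛⬛⬛⬜⬛⬛⬛⬜
❓❓❓⬜⬜⬜⬜⬜⬜⬛⬜
❓❓⬛⬜⬜🔴⬜⬜⬜⬜⬜
❓❓⬛⬜⬜⬜⬜⬜⬜⬛⬜
❓❓⬛⬜⬜⬜⬜⬜⬜⬛⬜
❓❓⬛⬜⬜⬜⬜⬜⬜⬛⬛
❓❓⬛⬜⬜⬜🚪⬜⬜⬛⬛
❓❓⬛⬛⬛⬛⬜⬛⬛⬛⬛

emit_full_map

❓⬛⬛⬛⬜⬛⬛⬛⬛
❓⬛⬛⬛⬜⬛⬛⬛⬜
❓⬜⬜⬜⬜⬜⬜⬛⬜
⬛⬜⬜🔴⬜⬜⬜⬜⬜
⬛⬜⬜⬜⬜⬜⬜⬛⬜
⬛⬜⬜⬜⬜⬜⬜⬛⬜
⬛⬜⬜⬜⬜⬜⬜⬛⬛
⬛⬜⬜⬜🚪⬜⬜⬛⬛
⬛⬛⬛⬛⬜⬛⬛⬛⬛
❓❓⬛⬛⬜⬛⬛⬛⬛
❓❓⬛⬛⬜⬛⬛❓❓


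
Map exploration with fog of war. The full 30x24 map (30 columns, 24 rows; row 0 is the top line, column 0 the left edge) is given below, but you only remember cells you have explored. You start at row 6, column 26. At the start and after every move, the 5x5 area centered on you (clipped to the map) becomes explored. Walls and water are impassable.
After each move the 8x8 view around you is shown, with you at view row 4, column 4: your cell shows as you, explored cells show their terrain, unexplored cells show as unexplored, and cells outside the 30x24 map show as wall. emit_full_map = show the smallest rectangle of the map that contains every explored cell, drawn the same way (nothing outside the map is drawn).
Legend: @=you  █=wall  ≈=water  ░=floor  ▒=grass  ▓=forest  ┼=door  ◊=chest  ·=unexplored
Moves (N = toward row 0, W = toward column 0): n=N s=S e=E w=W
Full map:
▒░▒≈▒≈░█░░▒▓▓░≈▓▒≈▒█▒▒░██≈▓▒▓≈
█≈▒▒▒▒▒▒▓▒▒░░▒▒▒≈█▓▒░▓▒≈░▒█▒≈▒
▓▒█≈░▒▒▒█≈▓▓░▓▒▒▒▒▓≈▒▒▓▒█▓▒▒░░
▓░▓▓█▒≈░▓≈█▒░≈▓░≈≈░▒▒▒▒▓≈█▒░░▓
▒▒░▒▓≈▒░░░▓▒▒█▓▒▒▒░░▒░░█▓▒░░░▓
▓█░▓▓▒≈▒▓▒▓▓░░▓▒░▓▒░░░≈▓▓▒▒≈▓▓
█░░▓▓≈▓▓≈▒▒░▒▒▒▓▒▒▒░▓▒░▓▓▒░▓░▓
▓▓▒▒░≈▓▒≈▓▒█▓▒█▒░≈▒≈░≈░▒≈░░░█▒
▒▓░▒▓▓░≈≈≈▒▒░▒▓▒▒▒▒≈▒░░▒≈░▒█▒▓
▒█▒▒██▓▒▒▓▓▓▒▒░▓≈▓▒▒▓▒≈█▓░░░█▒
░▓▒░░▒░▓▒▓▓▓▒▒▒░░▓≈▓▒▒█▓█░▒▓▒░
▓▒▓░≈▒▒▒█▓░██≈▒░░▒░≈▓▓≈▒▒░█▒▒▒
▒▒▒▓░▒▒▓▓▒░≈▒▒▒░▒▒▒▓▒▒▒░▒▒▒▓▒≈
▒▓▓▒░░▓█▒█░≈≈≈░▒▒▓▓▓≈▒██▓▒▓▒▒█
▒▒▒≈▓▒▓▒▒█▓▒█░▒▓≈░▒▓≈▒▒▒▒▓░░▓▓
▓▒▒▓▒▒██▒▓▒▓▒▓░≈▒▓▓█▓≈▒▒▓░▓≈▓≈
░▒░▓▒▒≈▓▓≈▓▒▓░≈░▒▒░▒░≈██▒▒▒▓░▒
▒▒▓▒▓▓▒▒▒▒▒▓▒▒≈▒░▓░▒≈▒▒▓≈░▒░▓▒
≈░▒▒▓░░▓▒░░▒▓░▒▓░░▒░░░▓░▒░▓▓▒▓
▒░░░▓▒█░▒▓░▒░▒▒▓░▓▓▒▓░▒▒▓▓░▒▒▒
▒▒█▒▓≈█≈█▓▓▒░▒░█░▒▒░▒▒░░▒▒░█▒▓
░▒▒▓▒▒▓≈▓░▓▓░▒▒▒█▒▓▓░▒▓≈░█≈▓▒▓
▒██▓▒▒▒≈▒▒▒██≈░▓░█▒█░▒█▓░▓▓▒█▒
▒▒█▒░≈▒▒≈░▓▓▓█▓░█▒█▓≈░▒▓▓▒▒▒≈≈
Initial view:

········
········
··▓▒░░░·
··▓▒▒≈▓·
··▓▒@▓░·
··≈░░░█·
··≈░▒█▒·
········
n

········
········
··≈█▒░░·
··▓▒░░░·
··▓▒@≈▓·
··▓▒░▓░·
··≈░░░█·
··≈░▒█▒·

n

········
········
··█▓▒▒░·
··≈█▒░░·
··▓▒@░░·
··▓▒▒≈▓·
··▓▒░▓░·
··≈░░░█·

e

·······█
·······█
·█▓▒▒░░█
·≈█▒░░▓█
·▓▒░@░▓█
·▓▒▒≈▓▓█
·▓▒░▓░▓█
·≈░░░█·█

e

······██
······██
█▓▒▒░░██
≈█▒░░▓██
▓▒░░@▓██
▓▒▒≈▓▓██
▓▒░▓░▓██
≈░░░█·██

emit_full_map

█▓▒▒░░
≈█▒░░▓
▓▒░░@▓
▓▒▒≈▓▓
▓▒░▓░▓
≈░░░█·
≈░▒█▒·

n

████████
······██
··█▒≈▒██
█▓▒▒░░██
≈█▒░@▓██
▓▒░░░▓██
▓▒▒≈▓▓██
▓▒░▓░▓██

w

████████
·······█
··▒█▒≈▒█
·█▓▒▒░░█
·≈█▒@░▓█
·▓▒░░░▓█
·▓▒▒≈▓▓█
·▓▒░▓░▓█

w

████████
········
··░▒█▒≈▒
··█▓▒▒░░
··≈█@░░▓
··▓▒░░░▓
··▓▒▒≈▓▓
··▓▒░▓░▓

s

········
··░▒█▒≈▒
··█▓▒▒░░
··≈█▒░░▓
··▓▒@░░▓
··▓▒▒≈▓▓
··▓▒░▓░▓
··≈░░░█·

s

··░▒█▒≈▒
··█▓▒▒░░
··≈█▒░░▓
··▓▒░░░▓
··▓▒@≈▓▓
··▓▒░▓░▓
··≈░░░█·
··≈░▒█▒·

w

···░▒█▒≈
···█▓▒▒░
··▓≈█▒░░
··█▓▒░░░
··▓▓@▒≈▓
··▓▓▒░▓░
··▒≈░░░█
···≈░▒█▒

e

··░▒█▒≈▒
··█▓▒▒░░
·▓≈█▒░░▓
·█▓▒░░░▓
·▓▓▒@≈▓▓
·▓▓▒░▓░▓
·▒≈░░░█·
··≈░▒█▒·

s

··█▓▒▒░░
·▓≈█▒░░▓
·█▓▒░░░▓
·▓▓▒▒≈▓▓
·▓▓▒@▓░▓
·▒≈░░░█·
··≈░▒█▒·
········

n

··░▒█▒≈▒
··█▓▒▒░░
·▓≈█▒░░▓
·█▓▒░░░▓
·▓▓▒@≈▓▓
·▓▓▒░▓░▓
·▒≈░░░█·
··≈░▒█▒·

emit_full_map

·░▒█▒≈▒
·█▓▒▒░░
▓≈█▒░░▓
█▓▒░░░▓
▓▓▒@≈▓▓
▓▓▒░▓░▓
▒≈░░░█·
·≈░▒█▒·

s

··█▓▒▒░░
·▓≈█▒░░▓
·█▓▒░░░▓
·▓▓▒▒≈▓▓
·▓▓▒@▓░▓
·▒≈░░░█·
··≈░▒█▒·
········


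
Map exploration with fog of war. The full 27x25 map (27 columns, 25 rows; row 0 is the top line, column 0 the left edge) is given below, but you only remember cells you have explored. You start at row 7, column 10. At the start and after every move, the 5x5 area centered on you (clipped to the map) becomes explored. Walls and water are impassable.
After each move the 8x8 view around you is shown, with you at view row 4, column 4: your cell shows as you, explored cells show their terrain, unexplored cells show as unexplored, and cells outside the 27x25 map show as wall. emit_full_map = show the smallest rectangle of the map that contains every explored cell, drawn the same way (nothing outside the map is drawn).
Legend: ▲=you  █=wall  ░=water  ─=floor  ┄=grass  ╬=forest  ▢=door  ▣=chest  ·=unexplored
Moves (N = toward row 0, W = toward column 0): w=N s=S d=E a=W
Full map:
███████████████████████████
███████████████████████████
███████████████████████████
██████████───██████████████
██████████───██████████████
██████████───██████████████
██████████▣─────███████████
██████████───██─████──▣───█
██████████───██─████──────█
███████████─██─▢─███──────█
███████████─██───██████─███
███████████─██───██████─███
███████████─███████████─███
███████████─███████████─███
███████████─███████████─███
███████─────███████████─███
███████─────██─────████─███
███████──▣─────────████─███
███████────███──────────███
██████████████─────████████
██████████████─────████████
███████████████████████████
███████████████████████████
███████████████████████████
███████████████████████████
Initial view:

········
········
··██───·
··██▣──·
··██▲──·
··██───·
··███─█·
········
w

········
········
··██───·
··██───·
··██▲──·
··██───·
··██───·
··███─█·

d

········
········
·██───█·
·██───█·
·██▣▲──·
·██───█·
·██───█·
·███─█··

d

········
········
██───██·
██───██·
██▣─▲──·
██───██·
██───██·
███─█···

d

········
········
█───███·
█───███·
█▣──▲──·
█───██─·
█───██─·
██─█····

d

········
········
───████·
───████·
▣───▲─█·
───██─█·
───██─█·
█─█·····

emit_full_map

██───████
██───████
██▣───▲─█
██───██─█
██───██─█
███─█····

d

········
········
──█████·
──█████·
────▲██·
──██─██·
──██─██·
─█······

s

········
──█████·
──█████·
─────██·
──██▲██·
──██─██·
─██─▢─█·
········

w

········
········
──█████·
──█████·
────▲██·
──██─██·
──██─██·
─██─▢─█·

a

········
········
───█████
───█████
▣───▲─██
───██─██
───██─██
█─██─▢─█

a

········
········
█───████
█───████
█▣──▲──█
█───██─█
█───██─█
██─██─▢─

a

········
········
██───███
██───███
██▣─▲───
██───██─
██───██─
███─██─▢

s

········
██───███
██───███
██▣─────
██──▲██─
██───██─
███─██─▢
········

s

██───███
██───███
██▣─────
██───██─
██──▲██─
███─██─▢
··█─██─·
········

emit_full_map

██───█████
██───█████
██▣─────██
██───██─██
██──▲██─██
███─██─▢─█
··█─██─···

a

·██───██
·██───██
·██▣────
·██───██
·██─▲─██
·███─██─
··██─██─
········

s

·██───██
·██▣────
·██───██
·██───██
·███▲██─
··██─██─
··██─██·
········

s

·██▣────
·██───██
·██───██
·███─██─
··██▲██─
··██─██·
··██─██·
········

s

·██───██
·██───██
·███─██─
··██─██─
··██▲██·
··██─██·
··██─██·
········

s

·██───██
·███─██─
··██─██─
··██─██·
··██▲██·
··██─██·
··██─██·
········

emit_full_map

██───█████
██───█████
██▣─────██
██───██─██
██───██─██
███─██─▢─█
·██─██─···
·██─██····
·██▲██····
·██─██····
·██─██····

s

·███─██─
··██─██─
··██─██·
··██─██·
··██▲██·
··██─██·
··───██·
········

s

··██─██─
··██─██·
··██─██·
··██─██·
··██▲██·
··───██·
··───██·
········

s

··██─██·
··██─██·
··██─██·
··██─██·
··──▲██·
··───██·
··▣────·
········

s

··██─██·
··██─██·
··██─██·
··───██·
··──▲██·
··▣────·
··──███·
········

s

··██─██·
··██─██·
··───██·
··───██·
··▣─▲──·
··──███·
··█████·
········

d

·██─██··
·██─██··
·───███·
·───██─·
·▣──▲──·
·──███─·
·█████─·
········

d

██─██···
██─██···
───████·
───██──·
▣───▲──·
──███──·
█████──·
········

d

█─██····
█─██····
──█████·
──██───·
────▲──·
─███───·
████───·
········

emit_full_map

██───█████
██───█████
██▣─────██
██───██─██
██───██─██
███─██─▢─█
·██─██─···
·██─██····
·██─██····
·██─██····
·██─██····
·───█████·
·───██───·
·▣────▲──·
·──███───·
·█████───·

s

█─██····
──█████·
──██───·
───────·
─███▲──·
████───·
··██───·
········

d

─██·····
─█████··
─██────·
───────·
███─▲──·
███────·
·██────·
········

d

██······
█████···
██─────·
───────·
██──▲──·
██─────·
██─────·
········

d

█·······
████····
█─────█·
──────█·
█───▲──·
█─────█·
█─────█·
········

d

········
███·····
─────██·
─────██·
────▲──·
─────██·
─────██·
········

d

········
██······
────███·
────███·
────▲──·
────███·
────███·
········

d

········
█·······
───████·
───████·
────▲──·
───████·
───████·
········

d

········
········
──████─·
──████─·
────▲──·
──█████·
──█████·
········

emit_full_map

██───█████······
██───█████······
██▣─────██······
██───██─██······
██───██─██······
███─██─▢─█······
·██─██─·········
·██─██··········
·██─██··········
·██─██··········
·██─██··········
·───█████·······
·───██─────████─
·▣─────────████─
·──███───────▲──
·█████─────█████
····██─────█████

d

········
········
─████─█·
─████─█·
────▲─█·
─██████·
─██████·
········

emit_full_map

██───█████·······
██───█████·······
██▣─────██·······
██───██─██·······
██───██─██·······
███─██─▢─█·······
·██─██─··········
·██─██···········
·██─██···········
·██─██···········
·██─██···········
·───█████········
·───██─────████─█
·▣─────────████─█
·──███────────▲─█
·█████─────██████
····██─────██████
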